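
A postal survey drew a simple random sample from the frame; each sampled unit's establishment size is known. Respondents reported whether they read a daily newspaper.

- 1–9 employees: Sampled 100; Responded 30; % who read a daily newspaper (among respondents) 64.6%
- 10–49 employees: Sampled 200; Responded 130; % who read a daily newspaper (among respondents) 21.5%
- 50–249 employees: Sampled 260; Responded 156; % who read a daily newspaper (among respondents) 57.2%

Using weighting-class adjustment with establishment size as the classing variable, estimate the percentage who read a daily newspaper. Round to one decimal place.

Class response rates: 1–9 employees 30/100 = 30%, 10–49 employees 130/200 = 65%, 50–249 employees 156/260 = 60%.
With weight = n_sampled/n_responded per class, the weighted class total is n_sampled:
  1–9 employees: 100 × 64.6 = 6460
  10–49 employees: 200 × 21.5 = 4300
  50–249 employees: 260 × 57.2 = 14,872
Adjusted estimate = 25,632 / 560 = 45.7714 → 45.8%.

45.8%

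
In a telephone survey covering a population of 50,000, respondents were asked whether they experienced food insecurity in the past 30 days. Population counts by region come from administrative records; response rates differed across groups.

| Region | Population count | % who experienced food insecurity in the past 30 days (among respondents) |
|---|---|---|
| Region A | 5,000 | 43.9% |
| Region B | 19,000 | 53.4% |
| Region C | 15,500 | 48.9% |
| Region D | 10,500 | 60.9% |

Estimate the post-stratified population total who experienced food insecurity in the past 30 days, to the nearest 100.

26,300

Apply each group's respondent rate to its population count:
  Region A: 5,000 × 43.9% = 2195
  Region B: 19,000 × 53.4% = 10,146
  Region C: 15,500 × 48.9% = 7579.5
  Region D: 10,500 × 60.9% = 6394.5
Estimated total = 26,315 → 26,300.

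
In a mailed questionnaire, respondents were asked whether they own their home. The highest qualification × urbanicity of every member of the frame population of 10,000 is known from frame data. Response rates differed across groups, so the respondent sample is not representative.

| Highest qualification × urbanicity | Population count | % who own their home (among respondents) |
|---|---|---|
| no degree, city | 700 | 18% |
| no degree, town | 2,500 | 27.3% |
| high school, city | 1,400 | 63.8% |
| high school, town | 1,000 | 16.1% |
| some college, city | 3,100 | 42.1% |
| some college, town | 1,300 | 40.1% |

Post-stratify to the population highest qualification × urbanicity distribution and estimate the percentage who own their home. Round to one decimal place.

Post-stratification weights by population share, not respondent share:
  no degree, city: (700/10,000) × 18 = 1.26
  no degree, town: (2,500/10,000) × 27.3 = 6.825
  high school, city: (1,400/10,000) × 63.8 = 8.932
  high school, town: (1,000/10,000) × 16.1 = 1.61
  some college, city: (3,100/10,000) × 42.1 = 13.051
  some college, town: (1,300/10,000) × 40.1 = 5.213
Post-stratified estimate = 36.891 → 36.9%.

36.9%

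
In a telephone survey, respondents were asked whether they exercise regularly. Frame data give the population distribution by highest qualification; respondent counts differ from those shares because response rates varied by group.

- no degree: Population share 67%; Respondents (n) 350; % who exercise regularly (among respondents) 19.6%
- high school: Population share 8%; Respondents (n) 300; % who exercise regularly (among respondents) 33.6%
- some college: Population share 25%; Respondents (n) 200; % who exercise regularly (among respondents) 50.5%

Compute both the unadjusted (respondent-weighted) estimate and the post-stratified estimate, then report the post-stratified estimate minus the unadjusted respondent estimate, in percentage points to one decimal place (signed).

Naive respondent-only estimate (weights = respondent counts):
  (350/850)×19.6 + (300/850)×33.6 + (200/850)×50.5 = 31.8118%
Post-stratifying to population shares instead:
  0.67×19.6 + 0.08×33.6 + 0.25×50.5 = 28.445%
Difference = 28.445 − 31.8118 = -3.3668 pp.

-3.4 percentage points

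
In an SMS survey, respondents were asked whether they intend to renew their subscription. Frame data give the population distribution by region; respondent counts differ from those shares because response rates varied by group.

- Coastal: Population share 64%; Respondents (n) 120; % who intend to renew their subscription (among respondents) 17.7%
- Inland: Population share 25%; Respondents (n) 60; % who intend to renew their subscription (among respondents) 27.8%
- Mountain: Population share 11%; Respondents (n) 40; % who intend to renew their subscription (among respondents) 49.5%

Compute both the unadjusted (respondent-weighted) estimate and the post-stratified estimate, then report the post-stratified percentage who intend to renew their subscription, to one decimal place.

23.7%

Naive respondent-only estimate (weights = respondent counts):
  (120/220)×17.7 + (60/220)×27.8 + (40/220)×49.5 = 26.2364%
Reweighting by population region shares:
  0.64×17.7 + 0.25×27.8 + 0.11×49.5 = 23.723%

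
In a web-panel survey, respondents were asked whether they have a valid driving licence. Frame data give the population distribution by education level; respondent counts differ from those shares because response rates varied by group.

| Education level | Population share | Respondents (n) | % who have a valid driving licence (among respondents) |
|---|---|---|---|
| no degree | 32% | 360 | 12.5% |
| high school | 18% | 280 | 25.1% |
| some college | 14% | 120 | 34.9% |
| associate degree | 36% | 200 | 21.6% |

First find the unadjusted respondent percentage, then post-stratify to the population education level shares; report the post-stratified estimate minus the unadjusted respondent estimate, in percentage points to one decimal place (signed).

+0.3 percentage points

Without adjustment, the pooled respondent share is:
  (360/960)×12.5 + (280/960)×25.1 + (120/960)×34.9 + (200/960)×21.6 = 20.8708%
Reweighting by population education level shares:
  0.32×12.5 + 0.18×25.1 + 0.14×34.9 + 0.36×21.6 = 21.18%
Difference = 21.18 − 20.8708 = 0.3092 pp.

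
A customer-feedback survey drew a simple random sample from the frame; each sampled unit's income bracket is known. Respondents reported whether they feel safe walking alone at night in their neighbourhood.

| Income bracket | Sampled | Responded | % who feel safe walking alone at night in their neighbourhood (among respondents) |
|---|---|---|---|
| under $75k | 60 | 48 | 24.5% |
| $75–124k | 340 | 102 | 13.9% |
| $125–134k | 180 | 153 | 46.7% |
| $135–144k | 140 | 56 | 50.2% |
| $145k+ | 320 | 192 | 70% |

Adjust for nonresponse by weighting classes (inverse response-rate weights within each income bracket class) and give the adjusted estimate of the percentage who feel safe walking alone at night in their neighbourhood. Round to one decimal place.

42.3%

Response rates by class: under $75k 48/60 = 80%, $75–124k 102/340 = 30%, $125–134k 153/180 = 85%, $135–144k 56/140 = 40%, $145k+ 192/320 = 60%.
Each respondent's weight = sampled/responded in their class; summing within a class gives n_sampled, so:
  under $75k: 60 × 24.5 = 1470
  $75–124k: 340 × 13.9 = 4726
  $125–134k: 180 × 46.7 = 8406
  $135–144k: 140 × 50.2 = 7028
  $145k+: 320 × 70 = 22,400
Adjusted estimate = 44,030 / 1,040 = 42.3365 → 42.3%.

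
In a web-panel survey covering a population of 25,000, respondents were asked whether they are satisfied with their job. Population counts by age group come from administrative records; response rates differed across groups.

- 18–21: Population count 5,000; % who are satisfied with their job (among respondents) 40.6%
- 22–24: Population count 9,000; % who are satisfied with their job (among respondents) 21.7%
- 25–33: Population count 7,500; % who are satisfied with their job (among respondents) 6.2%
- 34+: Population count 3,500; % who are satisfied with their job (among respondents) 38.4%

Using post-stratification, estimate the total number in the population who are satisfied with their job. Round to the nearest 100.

5,800

Apply each group's respondent rate to its population count:
  18–21: 5,000 × 40.6% = 2030
  22–24: 9,000 × 21.7% = 1953
  25–33: 7,500 × 6.2% = 465
  34+: 3,500 × 38.4% = 1344
Estimated total = 5792 → 5,800.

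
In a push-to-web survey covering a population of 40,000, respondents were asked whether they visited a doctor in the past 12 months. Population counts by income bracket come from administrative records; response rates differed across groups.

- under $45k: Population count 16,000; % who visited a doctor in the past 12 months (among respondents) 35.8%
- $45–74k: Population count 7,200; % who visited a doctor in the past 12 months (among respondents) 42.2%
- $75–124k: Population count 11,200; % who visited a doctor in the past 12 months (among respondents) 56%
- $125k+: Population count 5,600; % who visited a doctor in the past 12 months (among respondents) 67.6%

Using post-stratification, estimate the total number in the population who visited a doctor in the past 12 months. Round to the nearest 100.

18,800

Apply each group's respondent rate to its population count:
  under $45k: 16,000 × 35.8% = 5728
  $45–74k: 7,200 × 42.2% = 3038.4
  $75–124k: 11,200 × 56% = 6272
  $125k+: 5,600 × 67.6% = 3785.6
Estimated total = 18,824 → 18,800.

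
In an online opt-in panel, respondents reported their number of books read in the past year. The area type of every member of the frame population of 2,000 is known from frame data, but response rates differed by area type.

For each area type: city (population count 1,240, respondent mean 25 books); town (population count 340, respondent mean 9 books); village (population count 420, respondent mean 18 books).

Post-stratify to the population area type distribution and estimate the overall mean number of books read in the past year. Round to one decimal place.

Reweight to the known area type distribution:
  city: (1,240/2,000) × 25 = 15.5
  town: (340/2,000) × 9 = 1.53
  village: (420/2,000) × 18 = 3.78
Post-stratified estimate = 20.81 → 20.8.

20.8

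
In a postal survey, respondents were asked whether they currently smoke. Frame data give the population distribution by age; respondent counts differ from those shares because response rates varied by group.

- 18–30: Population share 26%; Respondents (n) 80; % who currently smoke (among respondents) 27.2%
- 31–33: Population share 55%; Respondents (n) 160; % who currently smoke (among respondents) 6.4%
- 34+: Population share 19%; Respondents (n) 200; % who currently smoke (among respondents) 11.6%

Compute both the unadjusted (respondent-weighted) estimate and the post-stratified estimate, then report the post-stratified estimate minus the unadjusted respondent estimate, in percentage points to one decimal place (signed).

Naive respondent-only estimate (weights = respondent counts):
  (80/440)×27.2 + (160/440)×6.4 + (200/440)×11.6 = 12.5455%
Reweighting by population age shares:
  0.26×27.2 + 0.55×6.4 + 0.19×11.6 = 12.796%
Difference = 12.796 − 12.5455 = 0.2505 pp.

+0.3 percentage points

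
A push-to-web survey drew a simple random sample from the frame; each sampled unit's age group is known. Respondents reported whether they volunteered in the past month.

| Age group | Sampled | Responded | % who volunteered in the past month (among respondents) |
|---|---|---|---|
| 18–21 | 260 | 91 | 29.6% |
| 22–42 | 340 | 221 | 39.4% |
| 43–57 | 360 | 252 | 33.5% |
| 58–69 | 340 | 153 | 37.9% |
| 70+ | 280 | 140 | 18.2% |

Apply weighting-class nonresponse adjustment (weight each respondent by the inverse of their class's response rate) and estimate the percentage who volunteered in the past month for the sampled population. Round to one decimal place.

Response rates by class: 18–21 91/260 = 35%, 22–42 221/340 = 65%, 43–57 252/360 = 70%, 58–69 153/340 = 45%, 70+ 140/280 = 50%.
Weighting each respondent by the inverse class response rate inflates each class back to its sampled size, so the class weight is n_sampled:
  18–21: 260 × 29.6 = 7696
  22–42: 340 × 39.4 = 13,396
  43–57: 360 × 33.5 = 12,060
  58–69: 340 × 37.9 = 12,886
  70+: 280 × 18.2 = 5096
Adjusted estimate = 51,134 / 1,580 = 32.3633 → 32.4%.

32.4%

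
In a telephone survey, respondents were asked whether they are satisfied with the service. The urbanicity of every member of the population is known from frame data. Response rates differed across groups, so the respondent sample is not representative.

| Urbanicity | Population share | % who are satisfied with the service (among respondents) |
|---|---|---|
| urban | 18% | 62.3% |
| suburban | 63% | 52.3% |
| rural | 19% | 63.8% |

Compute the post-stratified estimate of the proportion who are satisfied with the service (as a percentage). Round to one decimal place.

Reweight to the known urbanicity distribution:
  urban: 0.18 × 62.3 = 11.214
  suburban: 0.63 × 52.3 = 32.949
  rural: 0.19 × 63.8 = 12.122
Post-stratified estimate = 56.285 → 56.3%.

56.3%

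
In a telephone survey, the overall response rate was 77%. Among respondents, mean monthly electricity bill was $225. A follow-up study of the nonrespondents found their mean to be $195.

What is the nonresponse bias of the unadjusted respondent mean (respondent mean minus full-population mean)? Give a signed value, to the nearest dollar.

+$7

Nonresponse fraction = 1 − 0.77 = 0.23.
Bias = (nonresponse fraction) × (respondent mean − nonrespondent mean)
     = 0.23 × (225 − 195) = 0.23 × 30 = 6.9.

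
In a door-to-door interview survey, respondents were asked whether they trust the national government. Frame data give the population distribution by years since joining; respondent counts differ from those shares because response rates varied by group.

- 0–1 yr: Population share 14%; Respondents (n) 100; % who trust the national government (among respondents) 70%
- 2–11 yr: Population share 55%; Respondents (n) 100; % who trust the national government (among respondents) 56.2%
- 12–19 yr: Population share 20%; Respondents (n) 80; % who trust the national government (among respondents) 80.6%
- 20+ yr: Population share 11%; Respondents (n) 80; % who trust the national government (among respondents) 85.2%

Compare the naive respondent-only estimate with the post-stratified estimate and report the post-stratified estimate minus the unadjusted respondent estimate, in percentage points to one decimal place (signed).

Naive respondent-only estimate (weights = respondent counts):
  (100/360)×70 + (100/360)×56.2 + (80/360)×80.6 + (80/360)×85.2 = 71.9%
Post-stratifying to population shares instead:
  0.14×70 + 0.55×56.2 + 0.2×80.6 + 0.11×85.2 = 66.202%
Difference = 66.202 − 71.9 = -5.698 pp.

-5.7 percentage points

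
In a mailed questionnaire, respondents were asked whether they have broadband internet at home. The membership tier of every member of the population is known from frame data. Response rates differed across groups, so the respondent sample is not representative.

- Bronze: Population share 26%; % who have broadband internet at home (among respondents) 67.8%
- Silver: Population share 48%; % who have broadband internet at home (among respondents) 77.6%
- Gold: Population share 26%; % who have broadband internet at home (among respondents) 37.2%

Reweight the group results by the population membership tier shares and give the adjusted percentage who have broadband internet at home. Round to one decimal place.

64.5%

Post-stratification weights by population share, not respondent share:
  Bronze: 0.26 × 67.8 = 17.628
  Silver: 0.48 × 77.6 = 37.248
  Gold: 0.26 × 37.2 = 9.672
Post-stratified estimate = 64.548 → 64.5%.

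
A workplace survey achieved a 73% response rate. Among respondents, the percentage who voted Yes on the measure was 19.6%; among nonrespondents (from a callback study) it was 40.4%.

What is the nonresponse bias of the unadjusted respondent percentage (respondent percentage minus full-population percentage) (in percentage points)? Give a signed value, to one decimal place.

Nonresponse fraction = 1 − 0.73 = 0.27.
Bias = (nonresponse fraction) × (respondent percentage − nonrespondent percentage)
     = 0.27 × (19.6 − 40.4) = 0.27 × -20.8 = -5.616.

-5.6 percentage points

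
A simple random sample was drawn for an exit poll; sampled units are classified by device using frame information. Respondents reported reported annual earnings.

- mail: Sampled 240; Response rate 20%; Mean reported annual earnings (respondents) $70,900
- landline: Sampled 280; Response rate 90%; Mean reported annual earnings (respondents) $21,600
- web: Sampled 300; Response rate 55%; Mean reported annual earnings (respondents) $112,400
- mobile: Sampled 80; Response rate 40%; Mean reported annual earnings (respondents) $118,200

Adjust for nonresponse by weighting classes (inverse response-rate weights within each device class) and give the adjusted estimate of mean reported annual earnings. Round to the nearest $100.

$73,600

Each respondent's weight = sampled/responded in their class; summing within a class gives n_sampled, so:
  mail: 240 × 70,900 = 17,016,000
  landline: 280 × 21,600 = 6,048,000
  web: 300 × 112,400 = 33,720,000
  mobile: 80 × 118,200 = 9,456,000
Adjusted estimate = 66,240,000 / 900 = 73,600 → $73,600.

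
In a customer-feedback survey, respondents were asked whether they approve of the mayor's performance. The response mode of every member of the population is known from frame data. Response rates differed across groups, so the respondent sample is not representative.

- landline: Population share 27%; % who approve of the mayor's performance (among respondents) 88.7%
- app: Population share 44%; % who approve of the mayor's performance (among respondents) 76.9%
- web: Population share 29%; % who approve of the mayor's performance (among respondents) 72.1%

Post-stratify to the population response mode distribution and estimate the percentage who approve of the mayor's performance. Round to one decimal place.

78.7%

Reweight to the known response mode distribution:
  landline: 0.27 × 88.7 = 23.949
  app: 0.44 × 76.9 = 33.836
  web: 0.29 × 72.1 = 20.909
Post-stratified estimate = 78.694 → 78.7%.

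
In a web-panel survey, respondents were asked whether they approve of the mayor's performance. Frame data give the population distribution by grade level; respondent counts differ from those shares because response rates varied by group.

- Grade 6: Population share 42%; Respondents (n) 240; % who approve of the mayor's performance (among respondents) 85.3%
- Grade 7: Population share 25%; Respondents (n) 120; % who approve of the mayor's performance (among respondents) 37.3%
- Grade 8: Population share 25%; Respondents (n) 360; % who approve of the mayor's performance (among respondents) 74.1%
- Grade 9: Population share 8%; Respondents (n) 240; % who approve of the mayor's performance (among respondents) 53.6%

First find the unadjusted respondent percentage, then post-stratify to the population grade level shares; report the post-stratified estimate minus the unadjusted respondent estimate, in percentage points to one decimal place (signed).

+0.8 percentage points

Naive respondent-only estimate (weights = respondent counts):
  (240/960)×85.3 + (120/960)×37.3 + (360/960)×74.1 + (240/960)×53.6 = 67.175%
Reweighting by population grade level shares:
  0.42×85.3 + 0.25×37.3 + 0.25×74.1 + 0.08×53.6 = 67.964%
Difference = 67.964 − 67.175 = 0.789 pp.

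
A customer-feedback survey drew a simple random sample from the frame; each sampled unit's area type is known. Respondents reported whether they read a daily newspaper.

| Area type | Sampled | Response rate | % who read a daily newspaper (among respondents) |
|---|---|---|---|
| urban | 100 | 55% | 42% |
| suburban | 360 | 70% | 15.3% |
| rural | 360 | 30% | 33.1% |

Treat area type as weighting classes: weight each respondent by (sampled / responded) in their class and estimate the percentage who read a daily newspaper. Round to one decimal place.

Each respondent's weight = sampled/responded in their class; summing within a class gives n_sampled, so:
  urban: 100 × 42 = 4200
  suburban: 360 × 15.3 = 5508
  rural: 360 × 33.1 = 11,916
Adjusted estimate = 21,624 / 820 = 26.3707 → 26.4%.

26.4%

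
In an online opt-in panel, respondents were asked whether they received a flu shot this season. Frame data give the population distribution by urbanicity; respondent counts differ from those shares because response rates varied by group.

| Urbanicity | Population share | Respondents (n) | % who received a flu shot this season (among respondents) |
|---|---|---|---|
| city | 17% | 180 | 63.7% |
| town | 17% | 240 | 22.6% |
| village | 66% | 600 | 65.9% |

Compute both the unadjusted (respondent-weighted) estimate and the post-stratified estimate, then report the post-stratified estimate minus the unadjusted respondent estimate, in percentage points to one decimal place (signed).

+2.8 percentage points

Unadjusted (pooled respondent) estimate weights by respondent counts:
  (180/1020)×63.7 + (240/1020)×22.6 + (600/1020)×65.9 = 55.3235%
Reweighting by population urbanicity shares:
  0.17×63.7 + 0.17×22.6 + 0.66×65.9 = 58.165%
Difference = 58.165 − 55.3235 = 2.8415 pp.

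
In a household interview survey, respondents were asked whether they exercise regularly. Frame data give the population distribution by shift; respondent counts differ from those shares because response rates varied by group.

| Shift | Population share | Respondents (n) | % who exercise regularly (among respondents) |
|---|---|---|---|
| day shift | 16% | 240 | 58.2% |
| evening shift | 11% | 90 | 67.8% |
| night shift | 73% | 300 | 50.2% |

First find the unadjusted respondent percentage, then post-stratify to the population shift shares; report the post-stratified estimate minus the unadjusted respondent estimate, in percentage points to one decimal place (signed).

Naive respondent-only estimate (weights = respondent counts):
  (240/630)×58.2 + (90/630)×67.8 + (300/630)×50.2 = 55.7619%
Post-stratifying to population shares instead:
  0.16×58.2 + 0.11×67.8 + 0.73×50.2 = 53.416%
Difference = 53.416 − 55.7619 = -2.3459 pp.

-2.3 percentage points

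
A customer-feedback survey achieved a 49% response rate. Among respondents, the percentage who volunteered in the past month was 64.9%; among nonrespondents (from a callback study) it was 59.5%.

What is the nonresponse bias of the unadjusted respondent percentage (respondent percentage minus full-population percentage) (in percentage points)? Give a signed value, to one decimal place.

Nonresponse fraction = 1 − 0.49 = 0.51.
Bias = (nonresponse fraction) × (respondent percentage − nonrespondent percentage)
     = 0.51 × (64.9 − 59.5) = 0.51 × 5.4 = 2.754.

+2.8 percentage points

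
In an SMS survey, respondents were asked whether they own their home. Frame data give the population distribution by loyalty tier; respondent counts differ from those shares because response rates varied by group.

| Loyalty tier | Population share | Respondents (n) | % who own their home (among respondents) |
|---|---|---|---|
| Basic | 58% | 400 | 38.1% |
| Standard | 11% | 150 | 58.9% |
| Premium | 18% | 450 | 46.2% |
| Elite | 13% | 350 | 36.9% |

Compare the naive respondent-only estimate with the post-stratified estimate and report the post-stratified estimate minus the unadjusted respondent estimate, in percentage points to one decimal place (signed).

Unadjusted (pooled respondent) estimate weights by respondent counts:
  (400/1350)×38.1 + (150/1350)×58.9 + (450/1350)×46.2 + (350/1350)×36.9 = 42.8%
Post-stratifying to population shares instead:
  0.58×38.1 + 0.11×58.9 + 0.18×46.2 + 0.13×36.9 = 41.69%
Difference = 41.69 − 42.8 = -1.11 pp.

-1.1 percentage points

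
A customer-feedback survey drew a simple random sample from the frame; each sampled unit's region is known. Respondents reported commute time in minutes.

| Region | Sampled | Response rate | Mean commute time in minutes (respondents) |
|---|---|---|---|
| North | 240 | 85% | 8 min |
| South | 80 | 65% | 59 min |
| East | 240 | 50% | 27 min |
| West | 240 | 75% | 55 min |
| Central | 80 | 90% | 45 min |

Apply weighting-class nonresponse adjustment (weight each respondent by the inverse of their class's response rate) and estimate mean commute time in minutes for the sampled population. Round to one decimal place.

Inverse-response-rate weighting restores each class to its sampled count, so class totals weight by n_sampled:
  North: 240 × 8 = 1920
  South: 80 × 59 = 4720
  East: 240 × 27 = 6480
  West: 240 × 55 = 13,200
  Central: 80 × 45 = 3600
Adjusted estimate = 29,920 / 880 = 34 → 34.0.

34.0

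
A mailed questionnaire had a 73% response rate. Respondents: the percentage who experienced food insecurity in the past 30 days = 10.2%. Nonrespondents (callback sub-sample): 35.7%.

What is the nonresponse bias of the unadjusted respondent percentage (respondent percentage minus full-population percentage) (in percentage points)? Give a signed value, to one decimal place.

Nonresponse fraction = 1 − 0.73 = 0.27.
Bias = (nonresponse fraction) × (respondent percentage − nonrespondent percentage)
     = 0.27 × (10.2 − 35.7) = 0.27 × -25.5 = -6.885.

-6.9 percentage points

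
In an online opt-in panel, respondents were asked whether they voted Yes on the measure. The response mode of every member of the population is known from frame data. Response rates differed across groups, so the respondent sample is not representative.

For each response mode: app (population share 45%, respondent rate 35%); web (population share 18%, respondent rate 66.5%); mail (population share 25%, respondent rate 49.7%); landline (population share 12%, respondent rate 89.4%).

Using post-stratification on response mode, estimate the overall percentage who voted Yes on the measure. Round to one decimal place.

Reweight to the known response mode distribution:
  app: 0.45 × 35 = 15.75
  web: 0.18 × 66.5 = 11.97
  mail: 0.25 × 49.7 = 12.425
  landline: 0.12 × 89.4 = 10.728
Post-stratified estimate = 50.873 → 50.9%.

50.9%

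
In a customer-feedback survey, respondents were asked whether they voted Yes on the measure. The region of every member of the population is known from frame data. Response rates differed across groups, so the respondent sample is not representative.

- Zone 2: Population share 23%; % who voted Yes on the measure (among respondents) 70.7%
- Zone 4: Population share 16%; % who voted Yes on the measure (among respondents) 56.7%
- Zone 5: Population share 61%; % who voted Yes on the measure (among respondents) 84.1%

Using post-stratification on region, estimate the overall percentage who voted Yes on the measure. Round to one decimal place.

Weight each group's respondent value by its population share:
  Zone 2: 0.23 × 70.7 = 16.261
  Zone 4: 0.16 × 56.7 = 9.072
  Zone 5: 0.61 × 84.1 = 51.301
Post-stratified estimate = 76.634 → 76.6%.

76.6%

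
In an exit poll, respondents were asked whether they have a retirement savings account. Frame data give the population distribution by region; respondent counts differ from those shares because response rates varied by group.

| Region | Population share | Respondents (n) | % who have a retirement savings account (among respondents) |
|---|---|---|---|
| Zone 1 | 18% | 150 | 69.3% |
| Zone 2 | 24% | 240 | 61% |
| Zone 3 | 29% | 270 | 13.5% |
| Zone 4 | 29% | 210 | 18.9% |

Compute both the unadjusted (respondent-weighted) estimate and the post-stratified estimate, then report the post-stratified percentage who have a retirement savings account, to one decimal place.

Naive respondent-only estimate (weights = respondent counts):
  (150/870)×69.3 + (240/870)×61 + (270/870)×13.5 + (210/870)×18.9 = 37.5276%
Post-stratifying to population shares instead:
  0.18×69.3 + 0.24×61 + 0.29×13.5 + 0.29×18.9 = 36.51%

36.5%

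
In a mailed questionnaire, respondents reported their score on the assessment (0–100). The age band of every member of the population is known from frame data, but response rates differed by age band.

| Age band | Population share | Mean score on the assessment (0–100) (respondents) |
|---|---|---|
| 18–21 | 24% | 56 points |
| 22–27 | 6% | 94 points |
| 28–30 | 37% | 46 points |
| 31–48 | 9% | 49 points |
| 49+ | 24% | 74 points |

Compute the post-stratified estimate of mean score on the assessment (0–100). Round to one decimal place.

58.3

Post-stratification weights by population share, not respondent share:
  18–21: 0.24 × 56 = 13.44
  22–27: 0.06 × 94 = 5.64
  28–30: 0.37 × 46 = 17.02
  31–48: 0.09 × 49 = 4.41
  49+: 0.24 × 74 = 17.76
Post-stratified estimate = 58.27 → 58.3.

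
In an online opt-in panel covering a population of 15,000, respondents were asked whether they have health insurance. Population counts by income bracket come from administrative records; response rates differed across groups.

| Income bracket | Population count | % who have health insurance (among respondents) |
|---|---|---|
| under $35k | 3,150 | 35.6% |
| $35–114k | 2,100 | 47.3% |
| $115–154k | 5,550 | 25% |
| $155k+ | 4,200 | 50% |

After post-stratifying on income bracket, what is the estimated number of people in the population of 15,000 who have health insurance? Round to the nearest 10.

5,600

Apply each group's respondent rate to its population count:
  under $35k: 3,150 × 35.6% = 1121.4
  $35–114k: 2,100 × 47.3% = 993.3
  $115–154k: 5,550 × 25% = 1387.5
  $155k+: 4,200 × 50% = 2100
Estimated total = 5602.2 → 5,600.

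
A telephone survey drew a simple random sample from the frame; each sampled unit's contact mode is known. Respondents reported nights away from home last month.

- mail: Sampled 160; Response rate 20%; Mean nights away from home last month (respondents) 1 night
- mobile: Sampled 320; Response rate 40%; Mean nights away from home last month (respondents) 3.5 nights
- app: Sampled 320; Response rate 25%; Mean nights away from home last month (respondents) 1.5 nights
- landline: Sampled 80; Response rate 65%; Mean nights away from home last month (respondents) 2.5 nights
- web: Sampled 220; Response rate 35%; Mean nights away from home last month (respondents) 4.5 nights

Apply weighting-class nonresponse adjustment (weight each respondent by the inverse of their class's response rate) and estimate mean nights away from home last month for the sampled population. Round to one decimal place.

With weight = n_sampled/n_responded per class, the weighted class total is n_sampled:
  mail: 160 × 1 = 160
  mobile: 320 × 3.5 = 1120
  app: 320 × 1.5 = 480
  landline: 80 × 2.5 = 200
  web: 220 × 4.5 = 990
Adjusted estimate = 2950 / 1,100 = 2.68182 → 2.7.

2.7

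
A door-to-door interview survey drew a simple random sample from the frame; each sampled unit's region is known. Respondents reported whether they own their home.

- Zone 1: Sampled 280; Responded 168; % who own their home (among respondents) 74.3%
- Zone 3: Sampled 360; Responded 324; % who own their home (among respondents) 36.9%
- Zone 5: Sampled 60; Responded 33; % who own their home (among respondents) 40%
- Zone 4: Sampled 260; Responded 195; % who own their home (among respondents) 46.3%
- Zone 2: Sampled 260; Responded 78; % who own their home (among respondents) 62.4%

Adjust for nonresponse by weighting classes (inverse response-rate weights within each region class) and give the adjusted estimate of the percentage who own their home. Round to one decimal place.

53.1%

Class response rates: Zone 1 168/280 = 60%, Zone 3 324/360 = 90%, Zone 5 33/60 = 55%, Zone 4 195/260 = 75%, Zone 2 78/260 = 30%.
Inverse-response-rate weighting restores each class to its sampled count, so class totals weight by n_sampled:
  Zone 1: 280 × 74.3 = 20,804
  Zone 3: 360 × 36.9 = 13,284
  Zone 5: 60 × 40 = 2400
  Zone 4: 260 × 46.3 = 12,038
  Zone 2: 260 × 62.4 = 16,224
Adjusted estimate = 64,750 / 1,220 = 53.0738 → 53.1%.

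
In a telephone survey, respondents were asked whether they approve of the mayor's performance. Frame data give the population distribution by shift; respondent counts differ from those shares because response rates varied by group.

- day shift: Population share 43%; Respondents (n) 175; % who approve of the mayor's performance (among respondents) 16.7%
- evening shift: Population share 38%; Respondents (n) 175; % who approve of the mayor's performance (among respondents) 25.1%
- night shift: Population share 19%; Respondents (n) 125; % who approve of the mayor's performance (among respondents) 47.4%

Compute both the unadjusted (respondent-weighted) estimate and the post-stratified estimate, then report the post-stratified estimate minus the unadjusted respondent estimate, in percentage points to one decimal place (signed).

Unadjusted (pooled respondent) estimate weights by respondent counts:
  (175/475)×16.7 + (175/475)×25.1 + (125/475)×47.4 = 27.8737%
Reweighting by population shift shares:
  0.43×16.7 + 0.38×25.1 + 0.19×47.4 = 25.725%
Difference = 25.725 − 27.8737 = -2.1487 pp.

-2.1 percentage points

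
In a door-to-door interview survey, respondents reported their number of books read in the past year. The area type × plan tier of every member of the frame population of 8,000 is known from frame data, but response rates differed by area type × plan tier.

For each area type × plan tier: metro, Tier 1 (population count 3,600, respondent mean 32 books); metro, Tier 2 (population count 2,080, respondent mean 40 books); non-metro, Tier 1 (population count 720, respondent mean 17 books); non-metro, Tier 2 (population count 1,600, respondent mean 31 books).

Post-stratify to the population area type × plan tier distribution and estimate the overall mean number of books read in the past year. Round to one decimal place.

Each cell contributes population-share × respondent value:
  metro, Tier 1: (3,600/8,000) × 32 = 14.4
  metro, Tier 2: (2,080/8,000) × 40 = 10.4
  non-metro, Tier 1: (720/8,000) × 17 = 1.53
  non-metro, Tier 2: (1,600/8,000) × 31 = 6.2
Post-stratified estimate = 32.53 → 32.5.

32.5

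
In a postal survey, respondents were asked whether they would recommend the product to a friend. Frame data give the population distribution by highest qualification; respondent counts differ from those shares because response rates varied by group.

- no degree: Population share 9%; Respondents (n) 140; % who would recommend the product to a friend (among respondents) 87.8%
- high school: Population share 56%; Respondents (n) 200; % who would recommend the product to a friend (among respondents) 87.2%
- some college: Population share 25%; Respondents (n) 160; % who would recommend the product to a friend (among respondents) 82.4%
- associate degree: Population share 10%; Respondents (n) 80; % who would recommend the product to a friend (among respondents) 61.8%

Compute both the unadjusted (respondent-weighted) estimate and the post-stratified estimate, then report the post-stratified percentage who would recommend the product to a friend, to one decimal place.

Without adjustment, the pooled respondent share is:
  (140/580)×87.8 + (200/580)×87.2 + (160/580)×82.4 + (80/580)×61.8 = 82.5172%
Reweighting by population highest qualification shares:
  0.09×87.8 + 0.56×87.2 + 0.25×82.4 + 0.1×61.8 = 83.514%

83.5%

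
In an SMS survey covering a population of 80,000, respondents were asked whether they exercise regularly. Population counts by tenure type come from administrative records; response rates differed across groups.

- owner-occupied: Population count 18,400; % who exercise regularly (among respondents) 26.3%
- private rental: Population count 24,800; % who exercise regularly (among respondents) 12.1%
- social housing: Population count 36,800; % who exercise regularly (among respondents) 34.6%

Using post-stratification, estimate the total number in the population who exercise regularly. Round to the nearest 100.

20,600

Apply each group's respondent rate to its population count:
  owner-occupied: 18,400 × 26.3% = 4839.2
  private rental: 24,800 × 12.1% = 3000.8
  social housing: 36,800 × 34.6% = 12732.8
Estimated total = 20572.8 → 20,600.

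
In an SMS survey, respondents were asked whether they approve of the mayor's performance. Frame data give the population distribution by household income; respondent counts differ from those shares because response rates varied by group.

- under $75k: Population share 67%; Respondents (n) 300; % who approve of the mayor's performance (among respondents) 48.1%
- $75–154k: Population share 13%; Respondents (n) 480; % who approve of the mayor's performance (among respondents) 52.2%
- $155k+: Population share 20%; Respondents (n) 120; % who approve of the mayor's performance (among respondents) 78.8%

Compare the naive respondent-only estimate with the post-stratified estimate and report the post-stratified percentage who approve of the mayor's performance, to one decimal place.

Unadjusted (pooled respondent) estimate weights by respondent counts:
  (300/900)×48.1 + (480/900)×52.2 + (120/900)×78.8 = 54.38%
Reweighting by population household income shares:
  0.67×48.1 + 0.13×52.2 + 0.2×78.8 = 54.773%

54.8%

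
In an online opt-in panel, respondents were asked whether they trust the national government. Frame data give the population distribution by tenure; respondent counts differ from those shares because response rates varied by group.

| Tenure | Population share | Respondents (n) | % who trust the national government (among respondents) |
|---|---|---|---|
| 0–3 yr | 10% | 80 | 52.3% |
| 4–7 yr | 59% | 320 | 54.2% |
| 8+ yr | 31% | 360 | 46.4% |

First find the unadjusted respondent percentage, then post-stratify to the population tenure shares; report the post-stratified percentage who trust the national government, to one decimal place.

Unadjusted (pooled respondent) estimate weights by respondent counts:
  (80/760)×52.3 + (320/760)×54.2 + (360/760)×46.4 = 50.3053%
Reweighting by population tenure shares:
  0.1×52.3 + 0.59×54.2 + 0.31×46.4 = 51.592%

51.6%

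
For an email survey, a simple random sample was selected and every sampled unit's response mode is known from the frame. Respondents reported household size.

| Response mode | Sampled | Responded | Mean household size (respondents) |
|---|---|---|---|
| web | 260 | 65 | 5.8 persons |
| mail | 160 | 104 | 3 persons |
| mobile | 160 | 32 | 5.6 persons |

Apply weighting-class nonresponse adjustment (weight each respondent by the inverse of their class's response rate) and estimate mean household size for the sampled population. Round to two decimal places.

4.97

Response rates by class: web 65/260 = 25%, mail 104/160 = 65%, mobile 32/160 = 20%.
Weighting each respondent by the inverse class response rate inflates each class back to its sampled size, so the class weight is n_sampled:
  web: 260 × 5.8 = 1508
  mail: 160 × 3 = 480
  mobile: 160 × 5.6 = 896
Adjusted estimate = 2884 / 580 = 4.97241 → 4.97.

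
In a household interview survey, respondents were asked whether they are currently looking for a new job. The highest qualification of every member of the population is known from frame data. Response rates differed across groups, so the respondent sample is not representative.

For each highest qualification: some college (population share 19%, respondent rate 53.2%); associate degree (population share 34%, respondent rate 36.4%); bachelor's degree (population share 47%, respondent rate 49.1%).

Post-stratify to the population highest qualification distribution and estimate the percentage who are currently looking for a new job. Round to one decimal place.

45.6%

Reweight to the known highest qualification distribution:
  some college: 0.19 × 53.2 = 10.108
  associate degree: 0.34 × 36.4 = 12.376
  bachelor's degree: 0.47 × 49.1 = 23.077
Post-stratified estimate = 45.561 → 45.6%.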